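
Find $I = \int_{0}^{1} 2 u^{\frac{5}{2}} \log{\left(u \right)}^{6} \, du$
$\frac{184320}{823543}$

Begin with the known integral
$$J(a) = \int_{0}^{1} 2 u^{a} \, du = \frac{2}{a + 1}.$$

Differentiating under the integral sign brings down a factor of $\ln u$:
$$\frac{dJ}{da} = \int_{0}^{1} 2 u^{a} \log{\left(u \right)} \, du = - \frac{2}{\left(a + 1\right)^{2}}.$$

Repeating $6$ times in total — each differentiation brings down another $\ln u$ — gives
$$\frac{d^{6}J}{da^{6}} = \int_{0}^{1} 2 u^{a} \log{\left(u \right)}^{6} \, du = \frac{1440}{\left(a + 1\right)^{7}},$$
and the integrand here is exactly the target integrand, so $I = \frac{1440}{\left(a + 1\right)^{7}}$.

Setting $a = \frac{5}{2}$:
$$I = \frac{184320}{823543}.$$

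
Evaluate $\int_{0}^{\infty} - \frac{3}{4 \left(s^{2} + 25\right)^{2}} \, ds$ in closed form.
$- \frac{3 \pi}{2000}$

Start from the standard arctangent integral
$$J(a) = \int_{0}^{\infty} - \frac{3}{4 \left(a^{2} + s^{2}\right)} \, ds = - \frac{3 \pi}{8 a}.$$

Differentiating under the integral sign with respect to $a$,
$$\frac{dJ}{da} = \int_{0}^{\infty} \frac{3 a}{2 \left(a^{2} + s^{2}\right)^{2}} \, ds = \frac{3 \pi}{8 a^{2}},$$
so $\int_{0}^{\infty} - \frac{3}{4 \left(a^{2} + s^{2}\right)^{2}} \, ds = - \frac{3 \pi}{16 a^{3}}$.

Setting $a = 5$:
$$I = - \frac{3 \pi}{2000}.$$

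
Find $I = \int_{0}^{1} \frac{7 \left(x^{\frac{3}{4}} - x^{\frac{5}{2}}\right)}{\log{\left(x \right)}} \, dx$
$- \log{\left(128 \right)}$

Introduce a parameter $a$ in the exponent: let $I(a) = \int_{0}^{1} \frac{7 \left(x^{\frac{3}{4}} - x^{a}\right)}{\log{\left(x \right)}} \, dx$.

Since $\dfrac{\partial}{\partial a}\,x^{a} = x^{a} \ln x$, the $\ln x$ in the denominator cancels and
$$\frac{dI}{da} = \int_{0}^{1} -7 x^{a} \, dx = -7 \left[\frac{x^{a+1}}{a+1}\right]_0^1 = - \frac{7}{a + 1}.$$

Integrating with respect to $a$ gives $I(a) = - \log{\left(\frac{16384 \left(a + 1\right)^{7}}{823543} \right)} + C$.

At $a = \frac{3}{4}$ the integrand is identically $0$, so $I(\frac{3}{4}) = 0$. The closed form gives $0$, hence $C = 0$.

Setting $a = \frac{5}{2}$:
$$I = - \log{\left(128 \right)}.$$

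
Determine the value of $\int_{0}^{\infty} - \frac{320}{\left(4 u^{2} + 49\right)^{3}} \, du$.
$- \frac{30 \pi}{16807}$

Begin with the known result
$$J(a) = \int_{0}^{\infty} - \frac{5}{a^{2} + u^{2}} \, du = - \frac{5 \pi}{2 a}.$$

Differentiating under the integral sign with respect to $a$,
$$\frac{dJ}{da} = \int_{0}^{\infty} \frac{10 a}{\left(a^{2} + u^{2}\right)^{2}} \, du = \frac{5 \pi}{2 a^{2}},$$
so $\int_{0}^{\infty} - \frac{5}{\left(a^{2} + u^{2}\right)^{2}} \, du = - \frac{5 \pi}{4 a^{3}}$.

Repeating — each differentiation of $1/(u^2+a^2)^j$ produces $-2ja/(u^2+a^2)^{j+1}$ — and dividing through by $-2ja$ at each step yields, after $2$ differentiations in total,
$$\int_{0}^{\infty} - \frac{5}{\left(a^{2} + u^{2}\right)^{3}} \, du = - \frac{15 \pi}{16 a^{5}}.$$

Setting $a = \frac{7}{2}$:
$$I = - \frac{30 \pi}{16807}.$$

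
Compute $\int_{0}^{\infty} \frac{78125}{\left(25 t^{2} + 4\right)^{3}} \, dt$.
$\frac{46875 \pi}{512}$

Start from the standard arctangent integral
$$J(a) = \int_{0}^{\infty} \frac{5}{a^{2} + t^{2}} \, dt = \frac{5 \pi}{2 a}.$$

Differentiating under the integral sign with respect to $a$,
$$\frac{dJ}{da} = \int_{0}^{\infty} - \frac{10 a}{\left(a^{2} + t^{2}\right)^{2}} \, dt = - \frac{5 \pi}{2 a^{2}},$$
so $\int_{0}^{\infty} \frac{5}{\left(a^{2} + t^{2}\right)^{2}} \, dt = \frac{5 \pi}{4 a^{3}}$.

Repeating — each differentiation of $1/(t^2+a^2)^j$ produces $-2ja/(t^2+a^2)^{j+1}$ — and dividing through by $-2ja$ at each step yields, after $2$ differentiations in total,
$$\int_{0}^{\infty} \frac{5}{\left(a^{2} + t^{2}\right)^{3}} \, dt = \frac{15 \pi}{16 a^{5}}.$$

Setting $a = \frac{2}{5}$:
$$I = \frac{46875 \pi}{512}.$$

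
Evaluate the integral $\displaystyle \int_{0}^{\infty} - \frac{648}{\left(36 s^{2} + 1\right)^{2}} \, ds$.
$- 27 \pi$

Recall the elementary integral
$$J(a) = \int_{0}^{\infty} - \frac{1}{2 \left(a^{2} + s^{2}\right)} \, ds = - \frac{\pi}{4 a}.$$

Differentiating under the integral sign with respect to $a$,
$$\frac{dJ}{da} = \int_{0}^{\infty} \frac{a}{\left(a^{2} + s^{2}\right)^{2}} \, ds = \frac{\pi}{4 a^{2}},$$
so $\int_{0}^{\infty} - \frac{1}{2 \left(a^{2} + s^{2}\right)^{2}} \, ds = - \frac{\pi}{8 a^{3}}$.

Setting $a = \frac{1}{6}$:
$$I = - 27 \pi.$$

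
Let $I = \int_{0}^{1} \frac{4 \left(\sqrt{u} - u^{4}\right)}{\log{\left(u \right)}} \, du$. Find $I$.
$\log{\left(\frac{81}{10000} \right)}$

Introduce a parameter $a$ in the exponent: let $I(a) = \int_{0}^{1} \frac{4 \left(- u^{4} + u^{a}\right)}{\log{\left(u \right)}} \, du$.

Since $\dfrac{\partial}{\partial a}\,u^{a} = u^{a} \ln u$, the $\ln u$ in the denominator cancels and
$$\frac{dI}{da} = \int_{0}^{1} 4 u^{a} \, du = 4 \left[\frac{u^{a+1}}{a+1}\right]_0^1 = \frac{4}{a + 1}.$$

Integrating with respect to $a$ gives $I(a) = \log{\left(\frac{\left(a + 1\right)^{4}}{625} \right)} + C$.

At $a = 4$ the integrand is identically $0$, so $I(4) = 0$. The closed form gives $0$, hence $C = 0$.

Setting $a = \frac{1}{2}$:
$$I = \log{\left(\frac{81}{10000} \right)}.$$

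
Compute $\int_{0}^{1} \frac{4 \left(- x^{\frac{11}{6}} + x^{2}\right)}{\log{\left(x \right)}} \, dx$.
$\log{\left(\frac{104976}{83521} \right)}$

Consider the one-parameter family: let $I(a) = \int_{0}^{1} \frac{4 \left(- x^{\frac{11}{6}} + x^{a}\right)}{\log{\left(x \right)}} \, dx$.

Since $\dfrac{\partial}{\partial a}\,x^{a} = x^{a} \ln x$, the $\ln x$ in the denominator cancels and
$$\frac{dI}{da} = \int_{0}^{1} 4 x^{a} \, dx = 4 \left[\frac{x^{a+1}}{a+1}\right]_0^1 = \frac{4}{a + 1}.$$

Integrating with respect to $a$ gives $I(a) = \log{\left(\frac{1296 \left(a + 1\right)^{4}}{83521} \right)} + C$.

At $a = \frac{11}{6}$ the integrand is identically $0$, so $I(\frac{11}{6}) = 0$. The closed form gives $0$, hence $C = 0$.

Setting $a = 2$:
$$I = \log{\left(\frac{104976}{83521} \right)}.$$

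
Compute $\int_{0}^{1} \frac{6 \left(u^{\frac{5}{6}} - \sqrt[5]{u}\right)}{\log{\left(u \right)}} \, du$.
$- \log{\left(\frac{2176782336}{27680640625} \right)}$

Consider the one-parameter family: let $I(a) = \int_{0}^{1} \frac{6 \left(u^{\frac{5}{6}} - u^{a}\right)}{\log{\left(u \right)}} \, du$.

Since $\dfrac{\partial}{\partial a}\,u^{a} = u^{a} \ln u$, the $\ln u$ in the denominator cancels and
$$\frac{dI}{da} = \int_{0}^{1} -6 u^{a} \, du = -6 \left[\frac{u^{a+1}}{a+1}\right]_0^1 = - \frac{6}{a + 1}.$$

Integrating with respect to $a$ gives $I(a) = - \log{\left(\frac{46656 \left(a + 1\right)^{6}}{1771561} \right)} + C$.

At $a = \frac{5}{6}$ the integrand is identically $0$, so $I(\frac{5}{6}) = 0$. The closed form gives $0$, hence $C = 0$.

Setting $a = \frac{1}{5}$:
$$I = - \log{\left(\frac{2176782336}{27680640625} \right)}.$$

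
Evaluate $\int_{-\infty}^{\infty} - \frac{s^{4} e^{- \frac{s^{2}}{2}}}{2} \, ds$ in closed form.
$- \frac{3 \sqrt{2} \sqrt{\pi}}{2}$

Begin with the known integral
$$J(a) = \int_{-\infty}^{\infty} - \frac{e^{- a s^{2}}}{2} \, ds = - \frac{\sqrt{\pi}}{2 \sqrt{a}}.$$

Differentiating under the integral sign brings down a factor of $(-s^2)$:
$$\frac{dJ}{da} = \int_{-\infty}^{\infty} \frac{s^{2} e^{- a s^{2}}}{2} \, ds = \frac{\sqrt{\pi}}{4 a^{\frac{3}{2}}}.$$

Repeating twice in total — each differentiation brings down another $(-s^2)$ — gives
$$\frac{d^{2}J}{da^{2}} = \int_{-\infty}^{\infty} - \frac{s^{4} e^{- a s^{2}}}{2} \, ds = - \frac{3 \sqrt{\pi}}{8 a^{\frac{5}{2}}},$$
and the integrand here is exactly the target integrand, so $I = - \frac{3 \sqrt{\pi}}{8 a^{\frac{5}{2}}}$.

Setting $a = \frac{1}{2}$:
$$I = - \frac{3 \sqrt{2} \sqrt{\pi}}{2}.$$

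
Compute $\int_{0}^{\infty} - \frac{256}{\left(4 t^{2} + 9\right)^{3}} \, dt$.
$- \frac{8 \pi}{81}$

Recall the elementary integral
$$J(a) = \int_{0}^{\infty} - \frac{4}{a^{2} + t^{2}} \, dt = - \frac{2 \pi}{a}.$$

Differentiating under the integral sign with respect to $a$,
$$\frac{dJ}{da} = \int_{0}^{\infty} \frac{8 a}{\left(a^{2} + t^{2}\right)^{2}} \, dt = \frac{2 \pi}{a^{2}},$$
so $\int_{0}^{\infty} - \frac{4}{\left(a^{2} + t^{2}\right)^{2}} \, dt = - \frac{\pi}{a^{3}}$.

Repeating — each differentiation of $1/(t^2+a^2)^j$ produces $-2ja/(t^2+a^2)^{j+1}$ — and dividing through by $-2ja$ at each step yields, after $2$ differentiations in total,
$$\int_{0}^{\infty} - \frac{4}{\left(a^{2} + t^{2}\right)^{3}} \, dt = - \frac{3 \pi}{4 a^{5}}.$$

Setting $a = \frac{3}{2}$:
$$I = - \frac{8 \pi}{81}.$$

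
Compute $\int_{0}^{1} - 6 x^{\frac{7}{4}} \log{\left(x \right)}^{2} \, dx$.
$- \frac{768}{1331}$

Consider the simpler parametrised integral
$$J(a) = \int_{0}^{1} - 6 x^{a} \, dx = - \frac{6}{a + 1}.$$

Differentiating under the integral sign brings down a factor of $\ln x$:
$$\frac{dJ}{da} = \int_{0}^{1} - 6 x^{a} \log{\left(x \right)} \, dx = \frac{6}{\left(a + 1\right)^{2}}.$$

Repeating twice in total — each differentiation brings down another $\ln x$ — gives
$$\frac{d^{2}J}{da^{2}} = \int_{0}^{1} - 6 x^{a} \log{\left(x \right)}^{2} \, dx = - \frac{12}{\left(a + 1\right)^{3}},$$
and the integrand here is exactly the target integrand, so $I = - \frac{12}{\left(a + 1\right)^{3}}$.

Setting $a = \frac{7}{4}$:
$$I = - \frac{768}{1331}.$$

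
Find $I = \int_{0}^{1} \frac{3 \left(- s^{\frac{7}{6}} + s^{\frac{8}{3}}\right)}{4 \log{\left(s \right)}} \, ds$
$\log{\left(\frac{\sqrt[4]{13} \cdot 22^{\frac{3}{4}}}{13} \right)}$

Replace the exponent $\frac{7}{6}$ by a parameter $a$: let $I(a) = \int_{0}^{1} \frac{3 \left(s^{\frac{8}{3}} - s^{a}\right)}{4 \log{\left(s \right)}} \, ds$.

Since $\dfrac{\partial}{\partial a}\,s^{a} = s^{a} \ln s$, the $\ln s$ in the denominator cancels and
$$\frac{dI}{da} = \int_{0}^{1} - \frac{3}{4} s^{a} \, ds = - \frac{3}{4} \left[\frac{s^{a+1}}{a+1}\right]_0^1 = - \frac{3}{4 a + 4}.$$

Integrating with respect to $a$ gives $I(a) = - \frac{3 \log{\left(a + 1 \right)}}{4} - \frac{3 \log{\left(3 \right)}}{4} + \frac{3 \log{\left(11 \right)}}{4} + C$.

At $a = \frac{8}{3}$ the integrand is identically $0$, so $I(\frac{8}{3}) = 0$. The closed form gives $0$, hence $C = 0$.

Setting $a = \frac{7}{6}$:
$$I = \log{\left(\frac{\sqrt[4]{13} \cdot 22^{\frac{3}{4}}}{13} \right)}.$$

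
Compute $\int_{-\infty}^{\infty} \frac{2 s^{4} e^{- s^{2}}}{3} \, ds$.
$\frac{\sqrt{\pi}}{2}$

Begin with the known integral
$$J(a) = \int_{-\infty}^{\infty} \frac{2 e^{- a s^{2}}}{3} \, ds = \frac{2 \sqrt{\pi}}{3 \sqrt{a}}.$$

Differentiating under the integral sign brings down a factor of $(-s^2)$:
$$\frac{dJ}{da} = \int_{-\infty}^{\infty} - \frac{2 s^{2} e^{- a s^{2}}}{3} \, ds = - \frac{\sqrt{\pi}}{3 a^{\frac{3}{2}}}.$$

Repeating twice in total — each differentiation brings down another $(-s^2)$ — gives
$$\frac{d^{2}J}{da^{2}} = \int_{-\infty}^{\infty} \frac{2 s^{4} e^{- a s^{2}}}{3} \, ds = \frac{\sqrt{\pi}}{2 a^{\frac{5}{2}}},$$
and the integrand here is exactly the target integrand, so $I = \frac{\sqrt{\pi}}{2 a^{\frac{5}{2}}}$.

Setting $a = 1$:
$$I = \frac{\sqrt{\pi}}{2}.$$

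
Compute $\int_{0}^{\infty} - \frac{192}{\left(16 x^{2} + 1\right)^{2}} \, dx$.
$- 12 \pi$

Begin with the known result
$$J(a) = \int_{0}^{\infty} - \frac{3}{4 \left(a^{2} + x^{2}\right)} \, dx = - \frac{3 \pi}{8 a}.$$

Differentiating under the integral sign with respect to $a$,
$$\frac{dJ}{da} = \int_{0}^{\infty} \frac{3 a}{2 \left(a^{2} + x^{2}\right)^{2}} \, dx = \frac{3 \pi}{8 a^{2}},$$
so $\int_{0}^{\infty} - \frac{3}{4 \left(a^{2} + x^{2}\right)^{2}} \, dx = - \frac{3 \pi}{16 a^{3}}$.

Setting $a = \frac{1}{4}$:
$$I = - 12 \pi.$$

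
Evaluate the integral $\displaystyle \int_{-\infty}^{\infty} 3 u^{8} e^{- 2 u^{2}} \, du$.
$\frac{315 \sqrt{2} \sqrt{\pi}}{512}$

Begin with the known integral
$$J(a) = \int_{-\infty}^{\infty} 3 e^{- a u^{2}} \, du = \frac{3 \sqrt{\pi}}{\sqrt{a}}.$$

Differentiating under the integral sign brings down a factor of $(-u^2)$:
$$\frac{dJ}{da} = \int_{-\infty}^{\infty} - 3 u^{2} e^{- a u^{2}} \, du = - \frac{3 \sqrt{\pi}}{2 a^{\frac{3}{2}}}.$$

Repeating $4$ times in total — each differentiation brings down another $(-u^2)$ — gives
$$\frac{d^{4}J}{da^{4}} = \int_{-\infty}^{\infty} 3 u^{8} e^{- a u^{2}} \, du = \frac{315 \sqrt{\pi}}{16 a^{\frac{9}{2}}},$$
and the integrand here is exactly the target integrand, so $I = \frac{315 \sqrt{\pi}}{16 a^{\frac{9}{2}}}$.

Setting $a = 2$:
$$I = \frac{315 \sqrt{2} \sqrt{\pi}}{512}.$$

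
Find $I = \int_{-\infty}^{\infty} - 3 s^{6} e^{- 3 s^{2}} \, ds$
$- \frac{5 \sqrt{3} \sqrt{\pi}}{72}$

Begin with the known integral
$$J(a) = \int_{-\infty}^{\infty} - 3 e^{- a s^{2}} \, ds = - \frac{3 \sqrt{\pi}}{\sqrt{a}}.$$

Differentiating under the integral sign brings down a factor of $(-s^2)$:
$$\frac{dJ}{da} = \int_{-\infty}^{\infty} 3 s^{2} e^{- a s^{2}} \, ds = \frac{3 \sqrt{\pi}}{2 a^{\frac{3}{2}}}.$$

Repeating $3$ times in total — each differentiation brings down another $(-s^2)$ — gives
$$\frac{d^{3}J}{da^{3}} = \int_{-\infty}^{\infty} 3 s^{6} e^{- a s^{2}} \, ds = \frac{45 \sqrt{\pi}}{8 a^{\frac{7}{2}}},$$
and the integrand here is $(-1)^{3}$ times the target integrand, so $I = (-1)^{3}\,\frac{d^{3}J}{da^{3}} = - \frac{45 \sqrt{\pi}}{8 a^{\frac{7}{2}}}$.

Setting $a = 3$:
$$I = - \frac{5 \sqrt{3} \sqrt{\pi}}{72}.$$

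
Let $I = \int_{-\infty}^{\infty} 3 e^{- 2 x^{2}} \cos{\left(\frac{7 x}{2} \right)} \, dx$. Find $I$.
$\frac{3 \sqrt{2} \sqrt{\pi}}{2 e^{\frac{49}{32}}}$

Treat the cosine frequency as a parameter and define $I(b) = \int_{-\infty}^{\infty} 3 e^{- 2 x^{2}} \cos{\left(b x \right)} \, dx$.

Differentiating under the integral sign,
$$I'(b) = \int_{-\infty}^{\infty} - 3 x e^{- 2 x^{2}} \sin{\left(b x \right)} \, dx.$$

Integrate $\int_{-\infty}^{\infty} x \sin(b x)\, e^{- 2 x^{2}}\, dx$ by parts with $u = \sin(b x)$ and $dv = x\, e^{- 2 x^{2}}\, dx$, giving $v = - \frac{e^{- 2 x^{2}}}{4}$. The boundary term vanishes and
$$\int_{-\infty}^{\infty} x \sin(b x)\, e^{- 2 x^{2}}\, dx = \frac{b}{4} \int_{-\infty}^{\infty} \cos(b x)\, e^{- 2 x^{2}}\, dx,$$
so $I'(b) = - \frac{b}{4}\, I(b)$.

This is a separable first-order ODE; solving with the initial condition $I(0) = \int_{-\infty}^{\infty} 3 e^{- 2 x^{2}}\,dx = \frac{3 \sqrt{2} \sqrt{\pi}}{2}$ gives
$$I(b) = \frac{3 \sqrt{2} \sqrt{\pi} e^{- \frac{b^{2}}{8}}}{2}.$$

Setting $b = \frac{7}{2}$:
$$I = \frac{3 \sqrt{2} \sqrt{\pi}}{2 e^{\frac{49}{32}}}.$$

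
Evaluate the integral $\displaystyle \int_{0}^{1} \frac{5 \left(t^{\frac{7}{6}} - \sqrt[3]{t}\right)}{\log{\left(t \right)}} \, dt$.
$\log{\left(\frac{371293}{32768} \right)}$

Consider the one-parameter family: let $I(a) = \int_{0}^{1} \frac{5 \left(- \sqrt[3]{t} + t^{a}\right)}{\log{\left(t \right)}} \, dt$.

Since $\dfrac{\partial}{\partial a}\,t^{a} = t^{a} \ln t$, the $\ln t$ in the denominator cancels and
$$\frac{dI}{da} = \int_{0}^{1} 5 t^{a} \, dt = 5 \left[\frac{t^{a+1}}{a+1}\right]_0^1 = \frac{5}{a + 1}.$$

Integrating with respect to $a$ gives $I(a) = \log{\left(\frac{243 \left(a + 1\right)^{5}}{1024} \right)} + C$.

At $a = \frac{1}{3}$ the integrand is identically $0$, so $I(\frac{1}{3}) = 0$. The closed form gives $0$, hence $C = 0$.

Setting $a = \frac{7}{6}$:
$$I = \log{\left(\frac{371293}{32768} \right)}.$$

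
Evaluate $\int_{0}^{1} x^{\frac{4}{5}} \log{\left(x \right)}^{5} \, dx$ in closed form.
$- \frac{625000}{177147}$

Begin with the known integral
$$J(a) = \int_{0}^{1} x^{a} \, dx = \frac{1}{a + 1}.$$

Differentiating under the integral sign brings down a factor of $\ln x$:
$$\frac{dJ}{da} = \int_{0}^{1} x^{a} \log{\left(x \right)} \, dx = - \frac{1}{\left(a + 1\right)^{2}}.$$

Repeating $5$ times in total — each differentiation brings down another $\ln x$ — gives
$$\frac{d^{5}J}{da^{5}} = \int_{0}^{1} x^{a} \log{\left(x \right)}^{5} \, dx = - \frac{120}{\left(a + 1\right)^{6}},$$
and the integrand here is exactly the target integrand, so $I = - \frac{120}{\left(a + 1\right)^{6}}$.

Setting $a = \frac{4}{5}$:
$$I = - \frac{625000}{177147}.$$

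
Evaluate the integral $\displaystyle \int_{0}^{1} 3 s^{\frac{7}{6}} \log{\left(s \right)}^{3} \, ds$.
$- \frac{23328}{28561}$

Start from the elementary integral
$$J(a) = \int_{0}^{1} 3 s^{a} \, ds = \frac{3}{a + 1}.$$

Differentiating under the integral sign brings down a factor of $\ln s$:
$$\frac{dJ}{da} = \int_{0}^{1} 3 s^{a} \log{\left(s \right)} \, ds = - \frac{3}{\left(a + 1\right)^{2}}.$$

Repeating $3$ times in total — each differentiation brings down another $\ln s$ — gives
$$\frac{d^{3}J}{da^{3}} = \int_{0}^{1} 3 s^{a} \log{\left(s \right)}^{3} \, ds = - \frac{18}{\left(a + 1\right)^{4}},$$
and the integrand here is exactly the target integrand, so $I = - \frac{18}{\left(a + 1\right)^{4}}$.

Setting $a = \frac{7}{6}$:
$$I = - \frac{23328}{28561}.$$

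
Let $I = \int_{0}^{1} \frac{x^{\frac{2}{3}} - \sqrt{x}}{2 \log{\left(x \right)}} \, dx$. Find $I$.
$- \log{\left(3 \right)} + \frac{\log{\left(10 \right)}}{2}$

Replace the exponent $\frac{2}{3}$ by a parameter $a$: let $I(a) = \int_{0}^{1} \frac{- \sqrt{x} + x^{a}}{2 \log{\left(x \right)}} \, dx$.

Since $\dfrac{\partial}{\partial a}\,x^{a} = x^{a} \ln x$, the $\ln x$ in the denominator cancels and
$$\frac{dI}{da} = \int_{0}^{1} \frac{1}{2} x^{a} \, dx = \frac{1}{2} \left[\frac{x^{a+1}}{a+1}\right]_0^1 = \frac{1}{2 \left(a + 1\right)}.$$

Integrating with respect to $a$ gives $I(a) = \log{\left(\frac{\sqrt{6} \sqrt{a + 1}}{3} \right)} + C$.

At $a = \frac{1}{2}$ the integrand is identically $0$, so $I(\frac{1}{2}) = 0$. The closed form gives $0$, hence $C = 0$.

Setting $a = \frac{2}{3}$:
$$I = - \log{\left(3 \right)} + \frac{\log{\left(10 \right)}}{2}.$$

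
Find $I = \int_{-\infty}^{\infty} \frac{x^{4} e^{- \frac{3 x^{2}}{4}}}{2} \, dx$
$\frac{4 \sqrt{3} \sqrt{\pi}}{9}$

Consider the simpler parametrised integral
$$J(a) = \int_{-\infty}^{\infty} \frac{e^{- a x^{2}}}{2} \, dx = \frac{\sqrt{\pi}}{2 \sqrt{a}}.$$

Differentiating under the integral sign brings down a factor of $(-x^2)$:
$$\frac{dJ}{da} = \int_{-\infty}^{\infty} - \frac{x^{2} e^{- a x^{2}}}{2} \, dx = - \frac{\sqrt{\pi}}{4 a^{\frac{3}{2}}}.$$

Repeating twice in total — each differentiation brings down another $(-x^2)$ — gives
$$\frac{d^{2}J}{da^{2}} = \int_{-\infty}^{\infty} \frac{x^{4} e^{- a x^{2}}}{2} \, dx = \frac{3 \sqrt{\pi}}{8 a^{\frac{5}{2}}},$$
and the integrand here is exactly the target integrand, so $I = \frac{3 \sqrt{\pi}}{8 a^{\frac{5}{2}}}$.

Setting $a = \frac{3}{4}$:
$$I = \frac{4 \sqrt{3} \sqrt{\pi}}{9}.$$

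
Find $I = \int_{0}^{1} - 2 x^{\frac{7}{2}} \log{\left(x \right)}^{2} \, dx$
$- \frac{32}{729}$

Begin with the known integral
$$J(a) = \int_{0}^{1} - 2 x^{a} \, dx = - \frac{2}{a + 1}.$$

Differentiating under the integral sign brings down a factor of $\ln x$:
$$\frac{dJ}{da} = \int_{0}^{1} - 2 x^{a} \log{\left(x \right)} \, dx = \frac{2}{\left(a + 1\right)^{2}}.$$

Repeating twice in total — each differentiation brings down another $\ln x$ — gives
$$\frac{d^{2}J}{da^{2}} = \int_{0}^{1} - 2 x^{a} \log{\left(x \right)}^{2} \, dx = - \frac{4}{\left(a + 1\right)^{3}},$$
and the integrand here is exactly the target integrand, so $I = - \frac{4}{\left(a + 1\right)^{3}}$.

Setting $a = \frac{7}{2}$:
$$I = - \frac{32}{729}.$$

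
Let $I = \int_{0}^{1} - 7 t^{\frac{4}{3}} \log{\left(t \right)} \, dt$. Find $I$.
$\frac{9}{7}$

Begin with the known integral
$$J(a) = \int_{0}^{1} - 7 t^{a} \, dt = - \frac{7}{a + 1}.$$

Differentiating under the integral sign brings down a factor of $\ln t$:
$$\frac{dJ}{da} = \int_{0}^{1} - 7 t^{a} \log{\left(t \right)} \, dt = \frac{7}{\left(a + 1\right)^{2}}.$$

The integral on the left is $I$, so $I = \frac{7}{\left(a + 1\right)^{2}}$.

Setting $a = \frac{4}{3}$:
$$I = \frac{9}{7}.$$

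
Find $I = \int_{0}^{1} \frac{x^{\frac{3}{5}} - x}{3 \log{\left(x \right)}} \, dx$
$\log{\left(\frac{10^{\frac{2}{3}}}{5} \right)}$

Introduce a parameter $a$ in the exponent: let $I(a) = \int_{0}^{1} \frac{- x + x^{a}}{3 \log{\left(x \right)}} \, dx$.

Since $\dfrac{\partial}{\partial a}\,x^{a} = x^{a} \ln x$, the $\ln x$ in the denominator cancels and
$$\frac{dI}{da} = \int_{0}^{1} \frac{1}{3} x^{a} \, dx = \frac{1}{3} \left[\frac{x^{a+1}}{a+1}\right]_0^1 = \frac{1}{3 \left(a + 1\right)}.$$

Integrating with respect to $a$ gives $I(a) = \frac{\log{\left(a + 1 \right)}}{3} - \frac{\log{\left(2 \right)}}{3} + C$.

At $a = 1$ the integrand is identically $0$, so $I(1) = 0$. The closed form gives $0$, hence $C = 0$.

Setting $a = \frac{3}{5}$:
$$I = \log{\left(\frac{10^{\frac{2}{3}}}{5} \right)}.$$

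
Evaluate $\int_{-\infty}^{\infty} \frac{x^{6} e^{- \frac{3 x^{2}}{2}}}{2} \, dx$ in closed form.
$\frac{5 \sqrt{6} \sqrt{\pi}}{54}$

Consider the simpler parametrised integral
$$J(a) = \int_{-\infty}^{\infty} \frac{e^{- a x^{2}}}{2} \, dx = \frac{\sqrt{\pi}}{2 \sqrt{a}}.$$

Differentiating under the integral sign brings down a factor of $(-x^2)$:
$$\frac{dJ}{da} = \int_{-\infty}^{\infty} - \frac{x^{2} e^{- a x^{2}}}{2} \, dx = - \frac{\sqrt{\pi}}{4 a^{\frac{3}{2}}}.$$

Repeating $3$ times in total — each differentiation brings down another $(-x^2)$ — gives
$$\frac{d^{3}J}{da^{3}} = \int_{-\infty}^{\infty} - \frac{x^{6} e^{- a x^{2}}}{2} \, dx = - \frac{15 \sqrt{\pi}}{16 a^{\frac{7}{2}}},$$
and the integrand here is $(-1)^{3}$ times the target integrand, so $I = (-1)^{3}\,\frac{d^{3}J}{da^{3}} = \frac{15 \sqrt{\pi}}{16 a^{\frac{7}{2}}}$.

Setting $a = \frac{3}{2}$:
$$I = \frac{5 \sqrt{6} \sqrt{\pi}}{54}.$$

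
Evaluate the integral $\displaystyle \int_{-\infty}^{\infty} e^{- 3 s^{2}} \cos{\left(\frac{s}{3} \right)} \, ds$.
$\frac{\sqrt{3} \sqrt{\pi}}{3 e^{\frac{1}{108}}}$

Treat the cosine frequency as a parameter and define $I(b) = \int_{-\infty}^{\infty} e^{- 3 s^{2}} \cos{\left(b s \right)} \, ds$.

Differentiating under the integral sign,
$$I'(b) = \int_{-\infty}^{\infty} - s e^{- 3 s^{2}} \sin{\left(b s \right)} \, ds.$$

Integrate $\int_{-\infty}^{\infty} s \sin(b s)\, e^{- 3 s^{2}}\, ds$ by parts with $u = \sin(b s)$ and $dv = s\, e^{- 3 s^{2}}\, ds$, giving $v = - \frac{e^{- 3 s^{2}}}{6}$. The boundary term vanishes and
$$\int_{-\infty}^{\infty} s \sin(b s)\, e^{- 3 s^{2}}\, ds = \frac{b}{6} \int_{-\infty}^{\infty} \cos(b s)\, e^{- 3 s^{2}}\, ds,$$
so $I'(b) = - \frac{b}{6}\, I(b)$.

This is a separable first-order ODE; solving with the initial condition $I(0) = \int_{-\infty}^{\infty} e^{- 3 s^{2}}\,ds = \frac{\sqrt{3} \sqrt{\pi}}{3}$ gives
$$I(b) = \frac{\sqrt{3} \sqrt{\pi} e^{- \frac{b^{2}}{12}}}{3}.$$

Setting $b = \frac{1}{3}$:
$$I = \frac{\sqrt{3} \sqrt{\pi}}{3 e^{\frac{1}{108}}}.$$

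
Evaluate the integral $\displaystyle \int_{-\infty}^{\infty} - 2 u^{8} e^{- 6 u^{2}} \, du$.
$- \frac{35 \sqrt{6} \sqrt{\pi}}{20736}$

Start from the elementary integral
$$J(a) = \int_{-\infty}^{\infty} - 2 e^{- a u^{2}} \, du = - \frac{2 \sqrt{\pi}}{\sqrt{a}}.$$

Differentiating under the integral sign brings down a factor of $(-u^2)$:
$$\frac{dJ}{da} = \int_{-\infty}^{\infty} 2 u^{2} e^{- a u^{2}} \, du = \frac{\sqrt{\pi}}{a^{\frac{3}{2}}}.$$

Repeating $4$ times in total — each differentiation brings down another $(-u^2)$ — gives
$$\frac{d^{4}J}{da^{4}} = \int_{-\infty}^{\infty} - 2 u^{8} e^{- a u^{2}} \, du = - \frac{105 \sqrt{\pi}}{8 a^{\frac{9}{2}}},$$
and the integrand here is exactly the target integrand, so $I = - \frac{105 \sqrt{\pi}}{8 a^{\frac{9}{2}}}$.

Setting $a = 6$:
$$I = - \frac{35 \sqrt{6} \sqrt{\pi}}{20736}.$$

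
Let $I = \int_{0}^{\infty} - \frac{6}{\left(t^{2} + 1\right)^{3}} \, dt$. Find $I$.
$- \frac{9 \pi}{8}$

Begin with the known result
$$J(a) = \int_{0}^{\infty} - \frac{6}{a^{2} + t^{2}} \, dt = - \frac{3 \pi}{a}.$$

Differentiating under the integral sign with respect to $a$,
$$\frac{dJ}{da} = \int_{0}^{\infty} \frac{12 a}{\left(a^{2} + t^{2}\right)^{2}} \, dt = \frac{3 \pi}{a^{2}},$$
so $\int_{0}^{\infty} - \frac{6}{\left(a^{2} + t^{2}\right)^{2}} \, dt = - \frac{3 \pi}{2 a^{3}}$.

Repeating — each differentiation of $1/(t^2+a^2)^j$ produces $-2ja/(t^2+a^2)^{j+1}$ — and dividing through by $-2ja$ at each step yields, after $2$ differentiations in total,
$$\int_{0}^{\infty} - \frac{6}{\left(a^{2} + t^{2}\right)^{3}} \, dt = - \frac{9 \pi}{8 a^{5}}.$$

Setting $a = 1$:
$$I = - \frac{9 \pi}{8}.$$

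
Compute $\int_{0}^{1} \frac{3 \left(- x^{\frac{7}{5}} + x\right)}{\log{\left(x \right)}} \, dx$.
$\log{\left(\frac{125}{216} \right)}$

Consider the one-parameter family: let $I(a) = \int_{0}^{1} \frac{3 \left(- x^{\frac{7}{5}} + x^{a}\right)}{\log{\left(x \right)}} \, dx$.

Since $\dfrac{\partial}{\partial a}\,x^{a} = x^{a} \ln x$, the $\ln x$ in the denominator cancels and
$$\frac{dI}{da} = \int_{0}^{1} 3 x^{a} \, dx = 3 \left[\frac{x^{a+1}}{a+1}\right]_0^1 = \frac{3}{a + 1}.$$

Integrating with respect to $a$ gives $I(a) = \log{\left(\frac{125 \left(a + 1\right)^{3}}{1728} \right)} + C$.

At $a = \frac{7}{5}$ the integrand is identically $0$, so $I(\frac{7}{5}) = 0$. The closed form gives $0$, hence $C = 0$.

Setting $a = 1$:
$$I = \log{\left(\frac{125}{216} \right)}.$$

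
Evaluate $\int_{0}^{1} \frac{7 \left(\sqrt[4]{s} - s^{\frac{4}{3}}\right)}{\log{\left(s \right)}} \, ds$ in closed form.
$- \log{\left(\frac{13492928512}{170859375} \right)}$

Consider the one-parameter family: let $I(a) = \int_{0}^{1} \frac{7 \left(\sqrt[4]{s} - s^{a}\right)}{\log{\left(s \right)}} \, ds$.

Since $\dfrac{\partial}{\partial a}\,s^{a} = s^{a} \ln s$, the $\ln s$ in the denominator cancels and
$$\frac{dI}{da} = \int_{0}^{1} -7 s^{a} \, ds = -7 \left[\frac{s^{a+1}}{a+1}\right]_0^1 = - \frac{7}{a + 1}.$$

Integrating with respect to $a$ gives $I(a) = - \log{\left(\frac{16384 \left(a + 1\right)^{7}}{78125} \right)} + C$.

At $a = \frac{1}{4}$ the integrand is identically $0$, so $I(\frac{1}{4}) = 0$. The closed form gives $0$, hence $C = 0$.

Setting $a = \frac{4}{3}$:
$$I = - \log{\left(\frac{13492928512}{170859375} \right)}.$$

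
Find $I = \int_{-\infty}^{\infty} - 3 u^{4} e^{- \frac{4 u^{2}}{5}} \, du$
$- \frac{225 \sqrt{5} \sqrt{\pi}}{128}$

Begin with the known integral
$$J(a) = \int_{-\infty}^{\infty} - 3 e^{- a u^{2}} \, du = - \frac{3 \sqrt{\pi}}{\sqrt{a}}.$$

Differentiating under the integral sign brings down a factor of $(-u^2)$:
$$\frac{dJ}{da} = \int_{-\infty}^{\infty} 3 u^{2} e^{- a u^{2}} \, du = \frac{3 \sqrt{\pi}}{2 a^{\frac{3}{2}}}.$$

Repeating twice in total — each differentiation brings down another $(-u^2)$ — gives
$$\frac{d^{2}J}{da^{2}} = \int_{-\infty}^{\infty} - 3 u^{4} e^{- a u^{2}} \, du = - \frac{9 \sqrt{\pi}}{4 a^{\frac{5}{2}}},$$
and the integrand here is exactly the target integrand, so $I = - \frac{9 \sqrt{\pi}}{4 a^{\frac{5}{2}}}$.

Setting $a = \frac{4}{5}$:
$$I = - \frac{225 \sqrt{5} \sqrt{\pi}}{128}.$$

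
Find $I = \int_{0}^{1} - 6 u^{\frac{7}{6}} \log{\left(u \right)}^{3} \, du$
$\frac{46656}{28561}$

Begin with the known integral
$$J(a) = \int_{0}^{1} - 6 u^{a} \, du = - \frac{6}{a + 1}.$$

Differentiating under the integral sign brings down a factor of $\ln u$:
$$\frac{dJ}{da} = \int_{0}^{1} - 6 u^{a} \log{\left(u \right)} \, du = \frac{6}{\left(a + 1\right)^{2}}.$$

Repeating $3$ times in total — each differentiation brings down another $\ln u$ — gives
$$\frac{d^{3}J}{da^{3}} = \int_{0}^{1} - 6 u^{a} \log{\left(u \right)}^{3} \, du = \frac{36}{\left(a + 1\right)^{4}},$$
and the integrand here is exactly the target integrand, so $I = \frac{36}{\left(a + 1\right)^{4}}$.

Setting $a = \frac{7}{6}$:
$$I = \frac{46656}{28561}.$$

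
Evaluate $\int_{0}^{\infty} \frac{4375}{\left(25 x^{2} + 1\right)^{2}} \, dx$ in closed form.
$\frac{875 \pi}{4}$

Recall the elementary integral
$$J(a) = \int_{0}^{\infty} \frac{7}{a^{2} + x^{2}} \, dx = \frac{7 \pi}{2 a}.$$

Differentiating under the integral sign with respect to $a$,
$$\frac{dJ}{da} = \int_{0}^{\infty} - \frac{14 a}{\left(a^{2} + x^{2}\right)^{2}} \, dx = - \frac{7 \pi}{2 a^{2}},$$
so $\int_{0}^{\infty} \frac{7}{\left(a^{2} + x^{2}\right)^{2}} \, dx = \frac{7 \pi}{4 a^{3}}$.

Setting $a = \frac{1}{5}$:
$$I = \frac{875 \pi}{4}.$$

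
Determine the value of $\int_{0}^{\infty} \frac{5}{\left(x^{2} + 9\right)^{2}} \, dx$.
$\frac{5 \pi}{108}$

Start from the standard arctangent integral
$$J(a) = \int_{0}^{\infty} \frac{5}{a^{2} + x^{2}} \, dx = \frac{5 \pi}{2 a}.$$

Differentiating under the integral sign with respect to $a$,
$$\frac{dJ}{da} = \int_{0}^{\infty} - \frac{10 a}{\left(a^{2} + x^{2}\right)^{2}} \, dx = - \frac{5 \pi}{2 a^{2}},$$
so $\int_{0}^{\infty} \frac{5}{\left(a^{2} + x^{2}\right)^{2}} \, dx = \frac{5 \pi}{4 a^{3}}$.

Setting $a = 3$:
$$I = \frac{5 \pi}{108}.$$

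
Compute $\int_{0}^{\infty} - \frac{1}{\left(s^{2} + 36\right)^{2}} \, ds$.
$- \frac{\pi}{864}$

Begin with the known result
$$J(a) = \int_{0}^{\infty} - \frac{1}{a^{2} + s^{2}} \, ds = - \frac{\pi}{2 a}.$$

Differentiating under the integral sign with respect to $a$,
$$\frac{dJ}{da} = \int_{0}^{\infty} \frac{2 a}{\left(a^{2} + s^{2}\right)^{2}} \, ds = \frac{\pi}{2 a^{2}},$$
so $\int_{0}^{\infty} - \frac{1}{\left(a^{2} + s^{2}\right)^{2}} \, ds = - \frac{\pi}{4 a^{3}}$.

Setting $a = 6$:
$$I = - \frac{\pi}{864}.$$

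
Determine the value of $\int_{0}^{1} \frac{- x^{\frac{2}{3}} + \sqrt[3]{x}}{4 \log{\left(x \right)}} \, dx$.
$- \frac{\log{\left(5 \right)}}{4} + \frac{\log{\left(2 \right)}}{2}$

Replace the exponent $\frac{2}{3}$ by a parameter $a$: let $I(a) = \int_{0}^{1} \frac{\sqrt[3]{x} - x^{a}}{4 \log{\left(x \right)}} \, dx$.

Since $\dfrac{\partial}{\partial a}\,x^{a} = x^{a} \ln x$, the $\ln x$ in the denominator cancels and
$$\frac{dI}{da} = \int_{0}^{1} - \frac{1}{4} x^{a} \, dx = - \frac{1}{4} \left[\frac{x^{a+1}}{a+1}\right]_0^1 = - \frac{1}{4 a + 4}.$$

Integrating with respect to $a$ gives $I(a) = - \frac{\log{\left(a + 1 \right)}}{4} - \frac{\log{\left(3 \right)}}{4} + \frac{\log{\left(2 \right)}}{2} + C$.

At $a = \frac{1}{3}$ the integrand is identically $0$, so $I(\frac{1}{3}) = 0$. The closed form gives $0$, hence $C = 0$.

Setting $a = \frac{2}{3}$:
$$I = - \frac{\log{\left(5 \right)}}{4} + \frac{\log{\left(2 \right)}}{2}.$$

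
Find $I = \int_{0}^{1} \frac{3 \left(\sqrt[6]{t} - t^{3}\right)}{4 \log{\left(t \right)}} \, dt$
$\log{\left(\frac{\sqrt[4]{24} \cdot 7^{\frac{3}{4}}}{24} \right)}$

Consider the one-parameter family: let $I(a) = \int_{0}^{1} \frac{3 \left(\sqrt[6]{t} - t^{a}\right)}{4 \log{\left(t \right)}} \, dt$.

Since $\dfrac{\partial}{\partial a}\,t^{a} = t^{a} \ln t$, the $\ln t$ in the denominator cancels and
$$\frac{dI}{da} = \int_{0}^{1} - \frac{3}{4} t^{a} \, dt = - \frac{3}{4} \left[\frac{t^{a+1}}{a+1}\right]_0^1 = - \frac{3}{4 a + 4}.$$

Integrating with respect to $a$ gives $I(a) = - \frac{3 \log{\left(a + 1 \right)}}{4} - \frac{3 \log{\left(6 \right)}}{4} + \frac{3 \log{\left(7 \right)}}{4} + C$.

At $a = \frac{1}{6}$ the integrand is identically $0$, so $I(\frac{1}{6}) = 0$. The closed form gives $0$, hence $C = 0$.

Setting $a = 3$:
$$I = \log{\left(\frac{\sqrt[4]{24} \cdot 7^{\frac{3}{4}}}{24} \right)}.$$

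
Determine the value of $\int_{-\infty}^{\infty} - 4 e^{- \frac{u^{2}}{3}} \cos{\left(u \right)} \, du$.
$- \frac{4 \sqrt{3} \sqrt{\pi}}{e^{\frac{3}{4}}}$

Treat the cosine frequency as a parameter and define $I(b) = \int_{-\infty}^{\infty} - 4 e^{- \frac{u^{2}}{3}} \cos{\left(b u \right)} \, du$.

Differentiating under the integral sign,
$$I'(b) = \int_{-\infty}^{\infty} 4 u e^{- \frac{u^{2}}{3}} \sin{\left(b u \right)} \, du.$$

Integrate $\int_{-\infty}^{\infty} u \sin(b u)\, e^{- \frac{u^{2}}{3}}\, du$ by parts with $w = \sin(b u)$ and $dv = u\, e^{- \frac{u^{2}}{3}}\, du$, giving $v = - \frac{3 e^{- \frac{u^{2}}{3}}}{2}$. The boundary term vanishes and
$$\int_{-\infty}^{\infty} u \sin(b u)\, e^{- \frac{u^{2}}{3}}\, du = \frac{3 b}{2} \int_{-\infty}^{\infty} \cos(b u)\, e^{- \frac{u^{2}}{3}}\, du,$$
so $I'(b) = - \frac{3 b}{2}\, I(b)$.

This is a separable first-order ODE; solving with the initial condition $I(0) = \int_{-\infty}^{\infty} - 4 e^{- \frac{u^{2}}{3}}\,du = - 4 \sqrt{3} \sqrt{\pi}$ gives
$$I(b) = - 4 \sqrt{3} \sqrt{\pi} e^{- \frac{3 b^{2}}{4}}.$$

Setting $b = 1$:
$$I = - \frac{4 \sqrt{3} \sqrt{\pi}}{e^{\frac{3}{4}}}.$$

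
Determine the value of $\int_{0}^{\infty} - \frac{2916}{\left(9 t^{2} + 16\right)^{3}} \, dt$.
$- \frac{729 \pi}{4096}$

Recall the elementary integral
$$J(a) = \int_{0}^{\infty} - \frac{4}{a^{2} + t^{2}} \, dt = - \frac{2 \pi}{a}.$$

Differentiating under the integral sign with respect to $a$,
$$\frac{dJ}{da} = \int_{0}^{\infty} \frac{8 a}{\left(a^{2} + t^{2}\right)^{2}} \, dt = \frac{2 \pi}{a^{2}},$$
so $\int_{0}^{\infty} - \frac{4}{\left(a^{2} + t^{2}\right)^{2}} \, dt = - \frac{\pi}{a^{3}}$.

Repeating — each differentiation of $1/(t^2+a^2)^j$ produces $-2ja/(t^2+a^2)^{j+1}$ — and dividing through by $-2ja$ at each step yields, after $2$ differentiations in total,
$$\int_{0}^{\infty} - \frac{4}{\left(a^{2} + t^{2}\right)^{3}} \, dt = - \frac{3 \pi}{4 a^{5}}.$$

Setting $a = \frac{4}{3}$:
$$I = - \frac{729 \pi}{4096}.$$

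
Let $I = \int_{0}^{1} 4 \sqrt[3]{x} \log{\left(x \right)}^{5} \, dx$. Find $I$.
$- \frac{10935}{128}$

Consider the simpler parametrised integral
$$J(a) = \int_{0}^{1} 4 x^{a} \, dx = \frac{4}{a + 1}.$$

Differentiating under the integral sign brings down a factor of $\ln x$:
$$\frac{dJ}{da} = \int_{0}^{1} 4 x^{a} \log{\left(x \right)} \, dx = - \frac{4}{\left(a + 1\right)^{2}}.$$

Repeating $5$ times in total — each differentiation brings down another $\ln x$ — gives
$$\frac{d^{5}J}{da^{5}} = \int_{0}^{1} 4 x^{a} \log{\left(x \right)}^{5} \, dx = - \frac{480}{\left(a + 1\right)^{6}},$$
and the integrand here is exactly the target integrand, so $I = - \frac{480}{\left(a + 1\right)^{6}}$.

Setting $a = \frac{1}{3}$:
$$I = - \frac{10935}{128}.$$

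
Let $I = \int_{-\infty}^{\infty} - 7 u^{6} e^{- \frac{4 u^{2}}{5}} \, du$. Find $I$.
$- \frac{13125 \sqrt{5} \sqrt{\pi}}{1024}$

Begin with the known integral
$$J(a) = \int_{-\infty}^{\infty} - 7 e^{- a u^{2}} \, du = - \frac{7 \sqrt{\pi}}{\sqrt{a}}.$$

Differentiating under the integral sign brings down a factor of $(-u^2)$:
$$\frac{dJ}{da} = \int_{-\infty}^{\infty} 7 u^{2} e^{- a u^{2}} \, du = \frac{7 \sqrt{\pi}}{2 a^{\frac{3}{2}}}.$$

Repeating $3$ times in total — each differentiation brings down another $(-u^2)$ — gives
$$\frac{d^{3}J}{da^{3}} = \int_{-\infty}^{\infty} 7 u^{6} e^{- a u^{2}} \, du = \frac{105 \sqrt{\pi}}{8 a^{\frac{7}{2}}},$$
and the integrand here is $(-1)^{3}$ times the target integrand, so $I = (-1)^{3}\,\frac{d^{3}J}{da^{3}} = - \frac{105 \sqrt{\pi}}{8 a^{\frac{7}{2}}}$.

Setting $a = \frac{4}{5}$:
$$I = - \frac{13125 \sqrt{5} \sqrt{\pi}}{1024}.$$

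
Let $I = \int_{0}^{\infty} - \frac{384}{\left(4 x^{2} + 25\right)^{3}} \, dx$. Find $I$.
$- \frac{36 \pi}{3125}$

Recall the elementary integral
$$J(a) = \int_{0}^{\infty} - \frac{6}{a^{2} + x^{2}} \, dx = - \frac{3 \pi}{a}.$$

Differentiating under the integral sign with respect to $a$,
$$\frac{dJ}{da} = \int_{0}^{\infty} \frac{12 a}{\left(a^{2} + x^{2}\right)^{2}} \, dx = \frac{3 \pi}{a^{2}},$$
so $\int_{0}^{\infty} - \frac{6}{\left(a^{2} + x^{2}\right)^{2}} \, dx = - \frac{3 \pi}{2 a^{3}}$.

Repeating — each differentiation of $1/(x^2+a^2)^j$ produces $-2ja/(x^2+a^2)^{j+1}$ — and dividing through by $-2ja$ at each step yields, after $2$ differentiations in total,
$$\int_{0}^{\infty} - \frac{6}{\left(a^{2} + x^{2}\right)^{3}} \, dx = - \frac{9 \pi}{8 a^{5}}.$$

Setting $a = \frac{5}{2}$:
$$I = - \frac{36 \pi}{3125}.$$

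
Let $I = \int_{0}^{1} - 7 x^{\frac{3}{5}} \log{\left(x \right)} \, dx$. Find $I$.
$\frac{175}{64}$

Consider the simpler parametrised integral
$$J(a) = \int_{0}^{1} - 7 x^{a} \, dx = - \frac{7}{a + 1}.$$

Differentiating under the integral sign brings down a factor of $\ln x$:
$$\frac{dJ}{da} = \int_{0}^{1} - 7 x^{a} \log{\left(x \right)} \, dx = \frac{7}{\left(a + 1\right)^{2}}.$$

The integral on the left is $I$, so $I = \frac{7}{\left(a + 1\right)^{2}}$.

Setting $a = \frac{3}{5}$:
$$I = \frac{175}{64}.$$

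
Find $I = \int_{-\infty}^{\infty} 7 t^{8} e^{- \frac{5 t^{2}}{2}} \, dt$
$\frac{147 \sqrt{10} \sqrt{\pi}}{625}$

Consider the simpler parametrised integral
$$J(a) = \int_{-\infty}^{\infty} 7 e^{- a t^{2}} \, dt = \frac{7 \sqrt{\pi}}{\sqrt{a}}.$$

Differentiating under the integral sign brings down a factor of $(-t^2)$:
$$\frac{dJ}{da} = \int_{-\infty}^{\infty} - 7 t^{2} e^{- a t^{2}} \, dt = - \frac{7 \sqrt{\pi}}{2 a^{\frac{3}{2}}}.$$

Repeating $4$ times in total — each differentiation brings down another $(-t^2)$ — gives
$$\frac{d^{4}J}{da^{4}} = \int_{-\infty}^{\infty} 7 t^{8} e^{- a t^{2}} \, dt = \frac{735 \sqrt{\pi}}{16 a^{\frac{9}{2}}},$$
and the integrand here is exactly the target integrand, so $I = \frac{735 \sqrt{\pi}}{16 a^{\frac{9}{2}}}$.

Setting $a = \frac{5}{2}$:
$$I = \frac{147 \sqrt{10} \sqrt{\pi}}{625}.$$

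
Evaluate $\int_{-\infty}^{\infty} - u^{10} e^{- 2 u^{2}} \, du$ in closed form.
$- \frac{945 \sqrt{2} \sqrt{\pi}}{2048}$

Begin with the known integral
$$J(a) = \int_{-\infty}^{\infty} - e^{- a u^{2}} \, du = - \frac{\sqrt{\pi}}{\sqrt{a}}.$$

Differentiating under the integral sign brings down a factor of $(-u^2)$:
$$\frac{dJ}{da} = \int_{-\infty}^{\infty} u^{2} e^{- a u^{2}} \, du = \frac{\sqrt{\pi}}{2 a^{\frac{3}{2}}}.$$

Repeating $5$ times in total — each differentiation brings down another $(-u^2)$ — gives
$$\frac{d^{5}J}{da^{5}} = \int_{-\infty}^{\infty} u^{10} e^{- a u^{2}} \, du = \frac{945 \sqrt{\pi}}{32 a^{\frac{11}{2}}},$$
and the integrand here is $(-1)^{5}$ times the target integrand, so $I = (-1)^{5}\,\frac{d^{5}J}{da^{5}} = - \frac{945 \sqrt{\pi}}{32 a^{\frac{11}{2}}}$.

Setting $a = 2$:
$$I = - \frac{945 \sqrt{2} \sqrt{\pi}}{2048}.$$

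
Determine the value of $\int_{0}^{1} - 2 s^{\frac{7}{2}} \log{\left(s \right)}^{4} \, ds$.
$- \frac{512}{19683}$

Start from the elementary integral
$$J(a) = \int_{0}^{1} - 2 s^{a} \, ds = - \frac{2}{a + 1}.$$

Differentiating under the integral sign brings down a factor of $\ln s$:
$$\frac{dJ}{da} = \int_{0}^{1} - 2 s^{a} \log{\left(s \right)} \, ds = \frac{2}{\left(a + 1\right)^{2}}.$$

Repeating $4$ times in total — each differentiation brings down another $\ln s$ — gives
$$\frac{d^{4}J}{da^{4}} = \int_{0}^{1} - 2 s^{a} \log{\left(s \right)}^{4} \, ds = - \frac{48}{\left(a + 1\right)^{5}},$$
and the integrand here is exactly the target integrand, so $I = - \frac{48}{\left(a + 1\right)^{5}}$.

Setting $a = \frac{7}{2}$:
$$I = - \frac{512}{19683}.$$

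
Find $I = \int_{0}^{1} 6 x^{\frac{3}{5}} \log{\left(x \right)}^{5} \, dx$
$- \frac{703125}{16384}$

Start from the elementary integral
$$J(a) = \int_{0}^{1} 6 x^{a} \, dx = \frac{6}{a + 1}.$$

Differentiating under the integral sign brings down a factor of $\ln x$:
$$\frac{dJ}{da} = \int_{0}^{1} 6 x^{a} \log{\left(x \right)} \, dx = - \frac{6}{\left(a + 1\right)^{2}}.$$

Repeating $5$ times in total — each differentiation brings down another $\ln x$ — gives
$$\frac{d^{5}J}{da^{5}} = \int_{0}^{1} 6 x^{a} \log{\left(x \right)}^{5} \, dx = - \frac{720}{\left(a + 1\right)^{6}},$$
and the integrand here is exactly the target integrand, so $I = - \frac{720}{\left(a + 1\right)^{6}}$.

Setting $a = \frac{3}{5}$:
$$I = - \frac{703125}{16384}.$$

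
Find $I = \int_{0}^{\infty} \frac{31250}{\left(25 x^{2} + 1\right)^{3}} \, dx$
$\frac{9375 \pi}{8}$

Recall the elementary integral
$$J(a) = \int_{0}^{\infty} \frac{2}{a^{2} + x^{2}} \, dx = \frac{\pi}{a}.$$

Differentiating under the integral sign with respect to $a$,
$$\frac{dJ}{da} = \int_{0}^{\infty} - \frac{4 a}{\left(a^{2} + x^{2}\right)^{2}} \, dx = - \frac{\pi}{a^{2}},$$
so $\int_{0}^{\infty} \frac{2}{\left(a^{2} + x^{2}\right)^{2}} \, dx = \frac{\pi}{2 a^{3}}$.

Repeating — each differentiation of $1/(x^2+a^2)^j$ produces $-2ja/(x^2+a^2)^{j+1}$ — and dividing through by $-2ja$ at each step yields, after $2$ differentiations in total,
$$\int_{0}^{\infty} \frac{2}{\left(a^{2} + x^{2}\right)^{3}} \, dx = \frac{3 \pi}{8 a^{5}}.$$

Setting $a = \frac{1}{5}$:
$$I = \frac{9375 \pi}{8}.$$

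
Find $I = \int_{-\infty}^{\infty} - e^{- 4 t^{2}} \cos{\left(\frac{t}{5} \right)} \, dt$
$- \frac{\sqrt{\pi}}{2 e^{\frac{1}{400}}}$

Define $I(b) = \int_{-\infty}^{\infty} - e^{- 4 t^{2}} \cos{\left(b t \right)} \, dt$.

Differentiating under the integral sign,
$$I'(b) = \int_{-\infty}^{\infty} t e^{- 4 t^{2}} \sin{\left(b t \right)} \, dt.$$

Integrate $\int_{-\infty}^{\infty} t \sin(b t)\, e^{- 4 t^{2}}\, dt$ by parts with $u = \sin(b t)$ and $dv = t\, e^{- 4 t^{2}}\, dt$, giving $v = - \frac{e^{- 4 t^{2}}}{8}$. The boundary term vanishes and
$$\int_{-\infty}^{\infty} t \sin(b t)\, e^{- 4 t^{2}}\, dt = \frac{b}{8} \int_{-\infty}^{\infty} \cos(b t)\, e^{- 4 t^{2}}\, dt,$$
so $I'(b) = - \frac{b}{8}\, I(b)$.

This is a separable first-order ODE; solving with the initial condition $I(0) = \int_{-\infty}^{\infty} - e^{- 4 t^{2}}\,dt = - \frac{\sqrt{\pi}}{2}$ gives
$$I(b) = - \frac{\sqrt{\pi} e^{- \frac{b^{2}}{16}}}{2}.$$

Setting $b = \frac{1}{5}$:
$$I = - \frac{\sqrt{\pi}}{2 e^{\frac{1}{400}}}.$$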